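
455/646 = 455/646 = 0.70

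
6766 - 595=6171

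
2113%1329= 784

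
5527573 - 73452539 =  - 67924966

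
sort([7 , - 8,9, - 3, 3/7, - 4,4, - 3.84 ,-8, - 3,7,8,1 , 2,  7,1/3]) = [  -  8,-8, -4, -3.84 , - 3 ,-3, 1/3,3/7 , 1 , 2, 4, 7,7,  7,8,9 ] 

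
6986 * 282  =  1970052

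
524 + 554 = 1078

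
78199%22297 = 11308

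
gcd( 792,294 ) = 6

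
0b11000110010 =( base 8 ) 3062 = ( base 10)1586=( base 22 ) 362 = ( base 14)814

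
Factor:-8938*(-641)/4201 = 2^1 * 41^1*109^1*641^1*4201^(-1)=   5729258/4201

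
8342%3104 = 2134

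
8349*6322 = 52782378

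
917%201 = 113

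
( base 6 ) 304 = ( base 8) 160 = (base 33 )3D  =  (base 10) 112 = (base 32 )3g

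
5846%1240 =886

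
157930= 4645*34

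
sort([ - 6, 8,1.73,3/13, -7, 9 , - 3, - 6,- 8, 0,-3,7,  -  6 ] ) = [- 8,-7, - 6,- 6, - 6, - 3,  -  3,0, 3/13, 1.73, 7,8, 9] 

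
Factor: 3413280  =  2^5*3^1 *5^1*13^1*547^1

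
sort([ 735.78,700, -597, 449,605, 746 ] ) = [ - 597,449,605, 700 , 735.78, 746 ] 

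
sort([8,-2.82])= [ -2.82, 8 ]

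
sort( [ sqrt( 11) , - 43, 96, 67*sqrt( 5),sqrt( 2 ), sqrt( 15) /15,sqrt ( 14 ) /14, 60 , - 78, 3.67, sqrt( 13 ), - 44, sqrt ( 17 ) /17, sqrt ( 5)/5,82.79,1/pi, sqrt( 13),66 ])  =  [ - 78, - 44,-43,sqrt( 17)/17, sqrt( 15 ) /15, sqrt( 14)/14,1/pi, sqrt( 5)/5,sqrt( 2),sqrt (11), sqrt ( 13), sqrt( 13 ),3.67,  60, 66,82.79,96, 67* sqrt( 5)]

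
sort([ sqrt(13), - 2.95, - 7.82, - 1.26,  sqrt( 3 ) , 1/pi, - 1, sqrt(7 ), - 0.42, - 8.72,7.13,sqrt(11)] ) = [- 8.72, - 7.82, - 2.95, - 1.26,-1, - 0.42 , 1/pi, sqrt( 3),sqrt(7 ),sqrt( 11 ),sqrt( 13), 7.13]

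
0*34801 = 0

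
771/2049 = 257/683 = 0.38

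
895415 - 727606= 167809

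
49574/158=313 + 60/79 = 313.76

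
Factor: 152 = 2^3*19^1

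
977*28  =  27356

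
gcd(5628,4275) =3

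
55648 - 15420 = 40228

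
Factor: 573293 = 7^1 * 81899^1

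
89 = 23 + 66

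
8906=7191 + 1715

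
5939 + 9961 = 15900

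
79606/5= 79606/5 = 15921.20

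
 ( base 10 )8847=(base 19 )159c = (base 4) 2022033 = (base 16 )228f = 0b10001010001111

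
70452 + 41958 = 112410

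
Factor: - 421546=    - 2^1 * 210773^1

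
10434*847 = 8837598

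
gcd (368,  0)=368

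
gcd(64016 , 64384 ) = 16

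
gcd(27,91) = 1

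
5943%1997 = 1949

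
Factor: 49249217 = 49249217^1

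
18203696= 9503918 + 8699778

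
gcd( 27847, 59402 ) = 1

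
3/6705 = 1/2235 = 0.00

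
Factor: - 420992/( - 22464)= 2^1*3^(-3 )*11^1*23^1 = 506/27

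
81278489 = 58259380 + 23019109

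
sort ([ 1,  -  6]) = [ - 6,1]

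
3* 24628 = 73884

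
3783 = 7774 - 3991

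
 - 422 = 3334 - 3756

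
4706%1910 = 886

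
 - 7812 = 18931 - 26743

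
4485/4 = 1121  +  1/4=1121.25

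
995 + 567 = 1562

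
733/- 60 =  -733/60=- 12.22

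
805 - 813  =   - 8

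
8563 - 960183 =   -  951620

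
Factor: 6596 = 2^2 *17^1*97^1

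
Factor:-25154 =  -  2^1*12577^1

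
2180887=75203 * 29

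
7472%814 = 146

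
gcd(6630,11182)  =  2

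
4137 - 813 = 3324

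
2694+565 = 3259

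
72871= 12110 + 60761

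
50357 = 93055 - 42698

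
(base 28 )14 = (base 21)1B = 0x20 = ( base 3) 1012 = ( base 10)32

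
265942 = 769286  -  503344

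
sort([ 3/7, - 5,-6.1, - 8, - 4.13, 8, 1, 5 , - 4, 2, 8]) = [-8, - 6.1, - 5, -4.13, - 4 , 3/7,1, 2,5,8,8]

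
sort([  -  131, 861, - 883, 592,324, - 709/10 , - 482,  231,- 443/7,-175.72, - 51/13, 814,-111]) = [  -  883, - 482, - 175.72, - 131 , - 111, - 709/10, - 443/7,  -  51/13, 231,324,592,814,861 ]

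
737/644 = 1  +  93/644 = 1.14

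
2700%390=360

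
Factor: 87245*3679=5^1*13^1*283^1*17449^1=320974355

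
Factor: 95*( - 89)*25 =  - 211375  =  - 5^3*19^1*89^1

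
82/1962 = 41/981 = 0.04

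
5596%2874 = 2722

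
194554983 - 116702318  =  77852665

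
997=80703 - 79706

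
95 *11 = 1045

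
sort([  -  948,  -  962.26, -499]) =[ -962.26, - 948,- 499 ]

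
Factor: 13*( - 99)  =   - 3^2*11^1 * 13^1  =  -  1287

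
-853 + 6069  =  5216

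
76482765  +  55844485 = 132327250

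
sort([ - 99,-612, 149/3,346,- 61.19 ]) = [-612, - 99, - 61.19, 149/3,346]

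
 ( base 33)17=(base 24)1G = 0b101000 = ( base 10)40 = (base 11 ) 37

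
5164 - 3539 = 1625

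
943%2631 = 943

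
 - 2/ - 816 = 1/408   =  0.00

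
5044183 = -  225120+5269303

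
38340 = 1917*20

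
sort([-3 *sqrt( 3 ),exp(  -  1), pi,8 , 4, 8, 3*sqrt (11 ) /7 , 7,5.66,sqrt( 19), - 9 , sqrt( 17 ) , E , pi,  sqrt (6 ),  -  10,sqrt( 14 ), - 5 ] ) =[ -10, - 9,-3*sqrt(3), - 5, exp( - 1), 3*sqrt( 11 )/7,sqrt( 6),E , pi, pi , sqrt ( 14 )  ,  4,sqrt (17),sqrt(19 ),5.66,7,  8,8 ]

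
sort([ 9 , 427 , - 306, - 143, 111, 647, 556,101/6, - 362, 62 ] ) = [-362, - 306, -143, 9,101/6, 62, 111 , 427, 556, 647]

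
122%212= 122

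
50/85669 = 50/85669=0.00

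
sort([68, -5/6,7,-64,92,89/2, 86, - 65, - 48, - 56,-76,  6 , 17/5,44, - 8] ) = [ - 76, - 65, - 64, - 56, - 48  , - 8, - 5/6,17/5,6, 7,  44, 89/2,68  ,  86,92 ] 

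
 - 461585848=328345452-789931300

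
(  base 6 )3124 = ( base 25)130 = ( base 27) PP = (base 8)1274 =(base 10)700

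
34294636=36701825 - 2407189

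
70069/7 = 70069/7  =  10009.86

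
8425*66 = 556050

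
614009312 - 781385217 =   -  167375905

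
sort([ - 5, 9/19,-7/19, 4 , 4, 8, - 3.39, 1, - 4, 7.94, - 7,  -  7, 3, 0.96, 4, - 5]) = [ - 7, - 7, - 5,-5, - 4, - 3.39, -7/19,9/19,0.96, 1, 3, 4, 4, 4, 7.94,8 ]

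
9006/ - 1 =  - 9006+0/1 =-9006.00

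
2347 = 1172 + 1175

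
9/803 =9/803=0.01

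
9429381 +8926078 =18355459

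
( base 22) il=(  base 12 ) 2a9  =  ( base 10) 417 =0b110100001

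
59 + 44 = 103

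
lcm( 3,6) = 6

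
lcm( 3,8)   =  24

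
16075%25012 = 16075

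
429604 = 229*1876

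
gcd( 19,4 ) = 1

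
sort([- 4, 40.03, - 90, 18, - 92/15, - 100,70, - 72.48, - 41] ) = [ - 100 , - 90,-72.48, - 41, - 92/15, - 4,18,40.03, 70]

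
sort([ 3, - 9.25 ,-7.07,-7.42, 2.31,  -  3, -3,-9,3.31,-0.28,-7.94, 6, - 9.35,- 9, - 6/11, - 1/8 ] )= [-9.35,-9.25,-9,  -  9,-7.94, - 7.42,-7.07,-3,  -  3, - 6/11,-0.28,-1/8,2.31, 3, 3.31,6] 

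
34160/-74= -17080/37 = - 461.62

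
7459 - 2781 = 4678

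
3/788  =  3/788 = 0.00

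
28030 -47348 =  - 19318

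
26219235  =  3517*7455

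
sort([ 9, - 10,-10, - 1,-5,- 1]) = [ - 10, - 10 , - 5, - 1, - 1, 9]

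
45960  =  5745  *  8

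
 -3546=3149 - 6695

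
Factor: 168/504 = 3^( - 1) = 1/3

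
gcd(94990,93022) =2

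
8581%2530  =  991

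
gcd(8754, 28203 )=3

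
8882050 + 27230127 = 36112177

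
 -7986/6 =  - 1331 = - 1331.00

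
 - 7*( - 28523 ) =199661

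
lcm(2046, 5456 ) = 16368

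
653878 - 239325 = 414553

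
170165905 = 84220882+85945023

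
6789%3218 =353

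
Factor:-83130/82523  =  -2^1*3^1*5^1*7^(- 1 )*17^1*163^1*11789^(-1)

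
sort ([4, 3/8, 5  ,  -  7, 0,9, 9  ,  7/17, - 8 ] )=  [ - 8, - 7,0, 3/8, 7/17,4,5,9, 9 ]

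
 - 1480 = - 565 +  - 915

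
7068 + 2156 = 9224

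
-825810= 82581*( - 10)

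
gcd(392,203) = 7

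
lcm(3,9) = 9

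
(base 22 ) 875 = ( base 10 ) 4031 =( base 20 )a1b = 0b111110111111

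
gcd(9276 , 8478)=6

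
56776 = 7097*8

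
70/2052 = 35/1026 = 0.03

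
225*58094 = 13071150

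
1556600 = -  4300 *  ( - 362 )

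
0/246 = 0 = 0.00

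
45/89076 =15/29692 = 0.00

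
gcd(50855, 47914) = 1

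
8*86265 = 690120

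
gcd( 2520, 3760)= 40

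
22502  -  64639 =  - 42137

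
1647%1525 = 122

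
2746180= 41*66980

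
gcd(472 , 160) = 8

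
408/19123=408/19123 = 0.02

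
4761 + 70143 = 74904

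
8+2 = 10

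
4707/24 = 1569/8 = 196.12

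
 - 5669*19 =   -  107711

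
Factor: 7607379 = 3^1 * 13^1*107^1*1823^1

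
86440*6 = 518640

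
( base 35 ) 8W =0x138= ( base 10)312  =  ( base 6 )1240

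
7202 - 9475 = -2273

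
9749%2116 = 1285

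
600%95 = 30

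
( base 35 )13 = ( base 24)1e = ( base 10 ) 38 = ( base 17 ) 24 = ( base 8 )46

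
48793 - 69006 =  - 20213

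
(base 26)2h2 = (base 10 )1796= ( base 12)1058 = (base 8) 3404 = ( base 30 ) 1tq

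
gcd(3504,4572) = 12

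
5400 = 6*900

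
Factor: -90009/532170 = - 137/810 = - 2^ ( - 1 )*3^( - 4)*5^( - 1)*137^1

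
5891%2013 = 1865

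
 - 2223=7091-9314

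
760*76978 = 58503280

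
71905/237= 303 + 94/237 = 303.40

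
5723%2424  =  875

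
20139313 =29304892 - 9165579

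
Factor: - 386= -2^1*193^1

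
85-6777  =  -6692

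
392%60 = 32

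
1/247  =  1/247=0.00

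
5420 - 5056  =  364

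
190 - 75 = 115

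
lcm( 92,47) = 4324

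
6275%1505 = 255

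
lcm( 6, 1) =6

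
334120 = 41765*8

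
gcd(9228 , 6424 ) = 4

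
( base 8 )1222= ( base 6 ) 3014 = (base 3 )220101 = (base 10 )658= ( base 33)JV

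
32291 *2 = 64582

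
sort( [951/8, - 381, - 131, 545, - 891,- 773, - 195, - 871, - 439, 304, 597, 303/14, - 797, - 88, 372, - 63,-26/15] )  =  [ - 891, - 871,  -  797, - 773, - 439, - 381, - 195, - 131, - 88, - 63,- 26/15, 303/14, 951/8,304, 372, 545, 597 ] 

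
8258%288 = 194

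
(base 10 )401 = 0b110010001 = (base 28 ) e9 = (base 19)122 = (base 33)c5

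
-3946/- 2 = 1973 + 0/1 = 1973.00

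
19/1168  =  19/1168 = 0.02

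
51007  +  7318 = 58325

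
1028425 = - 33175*(-31 )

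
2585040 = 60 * 43084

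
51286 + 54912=106198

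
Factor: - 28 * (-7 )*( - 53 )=  -  2^2*7^2*53^1 = -10388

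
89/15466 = 89/15466 = 0.01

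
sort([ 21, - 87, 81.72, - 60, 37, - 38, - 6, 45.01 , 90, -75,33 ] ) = [ - 87, - 75,- 60, - 38, - 6 , 21, 33, 37,45.01 , 81.72,90 ]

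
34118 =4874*7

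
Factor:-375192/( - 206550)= 2^2*5^( - 2)*17^( - 1 )* 193^1 = 772/425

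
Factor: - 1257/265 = -3^1*5^( - 1)*53^(  -  1)  *  419^1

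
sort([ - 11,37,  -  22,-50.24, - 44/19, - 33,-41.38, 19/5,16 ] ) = [  -  50.24, -41.38, - 33,  -  22, - 11,-44/19,19/5 , 16,37] 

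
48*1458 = 69984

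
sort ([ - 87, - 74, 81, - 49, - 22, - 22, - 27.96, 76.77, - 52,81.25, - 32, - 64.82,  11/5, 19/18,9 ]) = [ - 87, - 74, - 64.82,-52, - 49, - 32, - 27.96, - 22,-22, 19/18, 11/5,  9, 76.77,  81 , 81.25 ]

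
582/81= 194/27 = 7.19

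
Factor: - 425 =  - 5^2 * 17^1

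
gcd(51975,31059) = 63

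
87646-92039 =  - 4393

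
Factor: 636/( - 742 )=-2^1*3^1*7^ ( - 1 )= -6/7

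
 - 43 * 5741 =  - 246863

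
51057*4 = 204228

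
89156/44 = 2026 + 3/11 = 2026.27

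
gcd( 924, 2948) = 44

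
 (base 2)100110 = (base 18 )22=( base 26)1C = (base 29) 19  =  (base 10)38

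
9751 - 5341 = 4410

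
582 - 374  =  208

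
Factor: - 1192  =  - 2^3*149^1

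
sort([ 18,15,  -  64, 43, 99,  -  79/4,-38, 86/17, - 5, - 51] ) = [ -64, - 51,-38, - 79/4, - 5, 86/17, 15, 18,43,99 ] 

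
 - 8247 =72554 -80801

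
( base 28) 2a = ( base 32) 22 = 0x42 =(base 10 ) 66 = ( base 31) 24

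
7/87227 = 1/12461= 0.00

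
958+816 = 1774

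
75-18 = 57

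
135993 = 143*951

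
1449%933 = 516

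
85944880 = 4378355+81566525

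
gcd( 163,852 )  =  1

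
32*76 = 2432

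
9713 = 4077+5636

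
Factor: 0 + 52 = 52 = 2^2*13^1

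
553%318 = 235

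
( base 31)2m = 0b1010100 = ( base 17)4G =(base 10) 84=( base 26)36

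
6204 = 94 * 66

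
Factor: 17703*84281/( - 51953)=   -  3^2*7^1*11^(  -  1 )*271^1*281^1*311^1*4723^(  -  1) = -1492026543/51953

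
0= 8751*0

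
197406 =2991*66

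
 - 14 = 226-240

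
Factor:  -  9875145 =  - 3^1*5^1*7^1*94049^1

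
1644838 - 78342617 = -76697779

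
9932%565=327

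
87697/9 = 87697/9= 9744.11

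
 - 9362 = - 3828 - 5534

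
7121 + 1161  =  8282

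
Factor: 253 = 11^1*23^1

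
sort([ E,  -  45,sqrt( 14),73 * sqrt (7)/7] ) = [ - 45,E , sqrt( 14 ),73*sqrt( 7) /7]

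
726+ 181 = 907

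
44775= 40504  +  4271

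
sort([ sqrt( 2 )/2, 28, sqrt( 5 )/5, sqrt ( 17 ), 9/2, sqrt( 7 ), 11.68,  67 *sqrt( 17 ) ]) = [sqrt(5) /5, sqrt(2 ) /2, sqrt( 7),sqrt( 17 ), 9/2,11.68, 28,  67*sqrt(17)]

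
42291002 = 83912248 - 41621246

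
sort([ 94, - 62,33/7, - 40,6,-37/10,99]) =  [ - 62, - 40,-37/10, 33/7,6,94, 99]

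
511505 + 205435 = 716940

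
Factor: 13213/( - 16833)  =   - 3^(-1 )*31^(- 1)*73^1 = - 73/93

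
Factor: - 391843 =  - 83^1 * 4721^1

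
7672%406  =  364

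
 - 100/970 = -10/97 =- 0.10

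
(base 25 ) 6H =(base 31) 5C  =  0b10100111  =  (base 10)167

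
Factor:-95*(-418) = 39710 = 2^1*5^1  *  11^1*19^2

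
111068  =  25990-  - 85078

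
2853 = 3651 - 798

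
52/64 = 13/16 = 0.81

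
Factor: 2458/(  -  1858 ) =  - 929^ (-1)* 1229^1 = - 1229/929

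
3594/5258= 1797/2629 = 0.68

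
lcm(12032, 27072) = 108288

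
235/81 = 2 + 73/81 = 2.90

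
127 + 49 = 176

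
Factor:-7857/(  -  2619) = 3 =3^1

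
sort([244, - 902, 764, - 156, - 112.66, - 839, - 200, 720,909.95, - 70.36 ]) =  [ - 902 , - 839, - 200, - 156,  -  112.66, - 70.36 , 244 , 720,764, 909.95 ] 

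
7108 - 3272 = 3836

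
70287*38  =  2670906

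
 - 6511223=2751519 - 9262742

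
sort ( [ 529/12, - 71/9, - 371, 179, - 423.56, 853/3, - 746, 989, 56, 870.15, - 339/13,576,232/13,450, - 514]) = [ - 746, - 514, - 423.56, - 371, - 339/13, - 71/9 , 232/13, 529/12, 56, 179, 853/3, 450, 576,  870.15,989]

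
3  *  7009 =21027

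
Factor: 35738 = 2^1*107^1*167^1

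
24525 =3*8175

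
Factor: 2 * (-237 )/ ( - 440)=237/220 = 2^( - 2) * 3^1 * 5^ (- 1 )* 11^( - 1) * 79^1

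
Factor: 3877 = 3877^1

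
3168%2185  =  983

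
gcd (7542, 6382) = 2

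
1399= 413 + 986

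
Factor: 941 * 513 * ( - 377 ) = -3^3*13^1*19^1*29^1*941^1 =- 181990341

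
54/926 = 27/463 = 0.06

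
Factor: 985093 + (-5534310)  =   - 17^1 * 267601^1 = -4549217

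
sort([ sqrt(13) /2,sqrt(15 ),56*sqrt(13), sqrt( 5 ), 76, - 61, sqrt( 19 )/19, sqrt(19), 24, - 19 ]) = [  -  61,-19,  sqrt( 19 ) /19,  sqrt(13 ) /2,sqrt (5) , sqrt( 15 ), sqrt(19), 24,76,  56*sqrt(13)]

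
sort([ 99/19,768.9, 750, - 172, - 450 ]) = [ - 450, - 172,99/19,  750,768.9 ] 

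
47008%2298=1048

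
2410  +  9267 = 11677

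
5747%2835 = 77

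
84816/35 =2423 + 11/35 = 2423.31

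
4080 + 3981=8061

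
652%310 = 32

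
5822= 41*142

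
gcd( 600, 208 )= 8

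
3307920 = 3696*895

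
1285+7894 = 9179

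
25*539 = 13475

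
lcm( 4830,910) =62790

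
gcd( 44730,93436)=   994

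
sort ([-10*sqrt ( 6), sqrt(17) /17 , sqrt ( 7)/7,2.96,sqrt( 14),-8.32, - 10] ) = [-10*sqrt ( 6), - 10,-8.32,sqrt (17)/17,sqrt( 7)/7, 2.96, sqrt ( 14)]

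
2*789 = 1578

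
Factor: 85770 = 2^1*3^2 * 5^1*953^1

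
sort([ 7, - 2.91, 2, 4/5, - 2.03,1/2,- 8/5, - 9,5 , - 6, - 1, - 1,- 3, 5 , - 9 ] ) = [-9, - 9, - 6, - 3, - 2.91, - 2.03, - 8/5, -1, -1, 1/2, 4/5, 2, 5,5, 7]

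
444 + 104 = 548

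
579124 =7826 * 74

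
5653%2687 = 279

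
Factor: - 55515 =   -  3^1 * 5^1*3701^1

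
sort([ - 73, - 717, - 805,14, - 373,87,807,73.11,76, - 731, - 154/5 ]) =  [ - 805,-731,  -  717, - 373, - 73, - 154/5, 14,73.11,76,87, 807 ] 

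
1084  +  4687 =5771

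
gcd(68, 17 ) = 17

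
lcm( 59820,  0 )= 0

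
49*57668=2825732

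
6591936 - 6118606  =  473330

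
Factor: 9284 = 2^2*11^1*211^1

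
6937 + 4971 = 11908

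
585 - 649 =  - 64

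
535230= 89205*6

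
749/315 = 2 + 17/45 = 2.38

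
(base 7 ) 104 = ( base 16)35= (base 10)53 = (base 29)1o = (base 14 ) 3b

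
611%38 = 3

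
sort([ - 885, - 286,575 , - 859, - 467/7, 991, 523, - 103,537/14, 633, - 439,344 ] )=[ - 885, - 859,  -  439, - 286 ,  -  103,- 467/7, 537/14,344, 523, 575, 633, 991 ] 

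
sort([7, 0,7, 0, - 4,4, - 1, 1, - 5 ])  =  [ - 5, - 4,-1 , 0, 0, 1, 4 , 7, 7]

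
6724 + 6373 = 13097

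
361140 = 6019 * 60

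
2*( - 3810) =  - 7620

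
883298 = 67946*13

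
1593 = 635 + 958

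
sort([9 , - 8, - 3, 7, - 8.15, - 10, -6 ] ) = [  -  10,  -  8.15, - 8, - 6, - 3,7,9]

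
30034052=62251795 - 32217743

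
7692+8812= 16504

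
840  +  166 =1006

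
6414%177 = 42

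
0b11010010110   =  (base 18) 53C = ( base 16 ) 696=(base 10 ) 1686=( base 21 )3h6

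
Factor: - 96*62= - 2^6*3^1*31^1   =  - 5952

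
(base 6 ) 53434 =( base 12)427A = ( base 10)7294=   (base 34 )6AI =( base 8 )16176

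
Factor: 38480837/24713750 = 2^(-1)*5^(  -  4)*17^ (-1)*41^1*727^1*1163^( - 1)*1291^1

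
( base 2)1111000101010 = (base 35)6AM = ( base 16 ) 1e2a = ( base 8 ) 17052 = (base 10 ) 7722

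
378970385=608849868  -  229879483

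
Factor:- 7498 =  - 2^1*23^1*163^1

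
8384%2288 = 1520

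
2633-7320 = - 4687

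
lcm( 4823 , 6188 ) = 327964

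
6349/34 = 186 + 25/34  =  186.74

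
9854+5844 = 15698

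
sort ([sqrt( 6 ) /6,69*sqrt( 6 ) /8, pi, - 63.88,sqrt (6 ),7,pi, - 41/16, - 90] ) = [ - 90,-63.88,-41/16,  sqrt(6 )/6,  sqrt( 6 ), pi,pi , 7,  69* sqrt(6 )/8 ]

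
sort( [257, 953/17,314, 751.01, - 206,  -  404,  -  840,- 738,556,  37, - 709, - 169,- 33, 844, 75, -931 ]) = [  -  931,-840, - 738, - 709,- 404, - 206, -169,-33, 37, 953/17,75,257, 314,  556,751.01  ,  844] 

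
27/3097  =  27/3097 = 0.01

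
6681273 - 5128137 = 1553136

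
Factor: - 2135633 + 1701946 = - 433687=-17^1*97^1*263^1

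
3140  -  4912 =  - 1772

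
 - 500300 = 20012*( -25)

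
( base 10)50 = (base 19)2C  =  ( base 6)122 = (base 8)62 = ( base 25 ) 20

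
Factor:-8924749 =  -  8924749^1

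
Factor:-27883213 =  - 17^1*1640189^1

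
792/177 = 264/59 = 4.47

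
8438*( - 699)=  - 5898162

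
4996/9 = 4996/9 = 555.11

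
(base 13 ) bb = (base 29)59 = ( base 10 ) 154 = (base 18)8A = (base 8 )232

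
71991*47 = 3383577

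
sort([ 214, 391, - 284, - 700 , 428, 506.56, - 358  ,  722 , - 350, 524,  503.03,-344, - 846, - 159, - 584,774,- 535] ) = [-846, - 700,- 584 , - 535,- 358, - 350,  -  344, - 284,-159, 214,391 , 428, 503.03,506.56,524,722 , 774]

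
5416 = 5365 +51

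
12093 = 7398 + 4695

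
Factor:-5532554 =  - 2^1*2766277^1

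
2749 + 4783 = 7532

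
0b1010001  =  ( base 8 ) 121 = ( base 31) 2J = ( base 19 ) 45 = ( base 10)81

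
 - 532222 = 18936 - 551158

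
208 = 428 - 220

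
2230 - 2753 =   -  523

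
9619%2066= 1355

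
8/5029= 8/5029 = 0.00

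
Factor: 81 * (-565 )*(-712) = 2^3*3^4 * 5^1*89^1*113^1= 32584680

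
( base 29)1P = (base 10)54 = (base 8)66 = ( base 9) 60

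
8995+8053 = 17048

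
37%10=7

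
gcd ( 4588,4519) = 1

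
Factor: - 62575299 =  - 3^2*6952811^1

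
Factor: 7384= 2^3*13^1*71^1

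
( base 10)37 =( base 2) 100101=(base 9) 41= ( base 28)19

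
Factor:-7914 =-2^1*3^1*1319^1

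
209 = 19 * 11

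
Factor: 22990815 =3^2*5^1*510907^1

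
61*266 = 16226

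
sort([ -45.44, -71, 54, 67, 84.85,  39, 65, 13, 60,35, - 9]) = [-71, - 45.44,-9, 13, 35, 39, 54,60,65, 67, 84.85]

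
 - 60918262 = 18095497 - 79013759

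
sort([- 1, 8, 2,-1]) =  [-1,-1, 2, 8]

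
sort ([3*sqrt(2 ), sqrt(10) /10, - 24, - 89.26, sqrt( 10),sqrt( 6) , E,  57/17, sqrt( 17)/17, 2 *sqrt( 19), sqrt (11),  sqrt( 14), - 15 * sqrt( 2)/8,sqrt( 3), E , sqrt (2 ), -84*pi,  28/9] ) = [ - 84*pi, - 89.26,- 24, - 15* sqrt( 2)/8 , sqrt( 17)/17,sqrt( 10)/10, sqrt ( 2), sqrt(3), sqrt( 6 ),E , E, 28/9, sqrt( 10 ), sqrt(11 ), 57/17, sqrt( 14 ), 3 * sqrt ( 2 ), 2*sqrt( 19)]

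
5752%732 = 628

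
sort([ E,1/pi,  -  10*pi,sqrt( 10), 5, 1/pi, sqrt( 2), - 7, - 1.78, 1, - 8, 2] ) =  [ - 10*pi, - 8, - 7, - 1.78, 1/pi , 1/pi,1, sqrt( 2),  2,E, sqrt(10 ),5]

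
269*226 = 60794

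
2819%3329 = 2819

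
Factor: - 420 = - 2^2*3^1 * 5^1 * 7^1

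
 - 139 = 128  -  267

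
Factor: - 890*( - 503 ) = 447670 = 2^1*5^1*89^1*503^1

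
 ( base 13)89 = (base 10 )113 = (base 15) 78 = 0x71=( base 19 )5I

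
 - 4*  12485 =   -  49940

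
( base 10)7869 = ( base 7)31641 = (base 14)2C21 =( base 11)5A04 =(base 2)1111010111101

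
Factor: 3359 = 3359^1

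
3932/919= 4 + 256/919 = 4.28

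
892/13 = 892/13 = 68.62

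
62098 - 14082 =48016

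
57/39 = 1+6/13=1.46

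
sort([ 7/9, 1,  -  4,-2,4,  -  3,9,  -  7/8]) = [ - 4, - 3, - 2,-7/8, 7/9, 1,4,9]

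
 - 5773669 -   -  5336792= - 436877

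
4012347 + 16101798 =20114145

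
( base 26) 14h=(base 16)31d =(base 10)797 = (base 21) 1GK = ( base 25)16M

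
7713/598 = 7713/598 = 12.90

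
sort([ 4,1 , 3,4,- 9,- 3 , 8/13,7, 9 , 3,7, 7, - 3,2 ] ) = [ - 9, - 3, - 3,8/13, 1,2, 3,  3,4,  4, 7,7, 7, 9]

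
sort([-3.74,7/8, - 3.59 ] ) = [ - 3.74, - 3.59,7/8 ] 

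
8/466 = 4/233 =0.02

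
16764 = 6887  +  9877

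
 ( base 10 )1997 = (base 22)42H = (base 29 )2AP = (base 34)1op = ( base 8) 3715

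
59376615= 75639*785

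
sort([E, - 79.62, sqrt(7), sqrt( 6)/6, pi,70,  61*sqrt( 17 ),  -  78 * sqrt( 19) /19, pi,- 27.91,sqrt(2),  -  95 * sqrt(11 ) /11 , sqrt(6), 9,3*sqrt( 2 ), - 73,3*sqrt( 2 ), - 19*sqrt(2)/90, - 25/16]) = [ - 79.62, - 73, - 95*sqrt (11 ) /11 , - 27.91, -78*sqrt (19 )/19,  -  25/16, -19*sqrt( 2) /90,sqrt ( 6)/6,sqrt( 2 ),sqrt (6),sqrt(7),E, pi,pi,3*sqrt( 2),3 * sqrt( 2 ),  9,70, 61  *  sqrt( 17) ] 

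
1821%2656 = 1821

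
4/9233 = 4/9233=0.00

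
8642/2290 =3 + 886/1145 = 3.77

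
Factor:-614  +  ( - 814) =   -  2^2*3^1*7^1*17^1= -1428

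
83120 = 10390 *8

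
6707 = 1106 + 5601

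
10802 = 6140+4662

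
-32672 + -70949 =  - 103621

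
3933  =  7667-3734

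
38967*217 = 8455839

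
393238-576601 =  - 183363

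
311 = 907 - 596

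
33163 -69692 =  - 36529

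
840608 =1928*436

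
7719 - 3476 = 4243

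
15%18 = 15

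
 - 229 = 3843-4072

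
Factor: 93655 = 5^1*18731^1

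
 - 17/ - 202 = 17/202 = 0.08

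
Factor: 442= 2^1 * 13^1*17^1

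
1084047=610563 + 473484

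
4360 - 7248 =- 2888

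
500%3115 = 500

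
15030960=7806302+7224658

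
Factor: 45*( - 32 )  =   -2^5 * 3^2*5^1 = - 1440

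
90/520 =9/52 = 0.17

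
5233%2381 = 471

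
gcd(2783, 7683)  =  1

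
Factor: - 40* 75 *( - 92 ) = 2^5*3^1*5^3*23^1 = 276000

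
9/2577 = 3/859 = 0.00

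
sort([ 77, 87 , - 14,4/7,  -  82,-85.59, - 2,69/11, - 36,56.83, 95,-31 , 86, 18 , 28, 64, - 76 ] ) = [-85.59, - 82, - 76,- 36,- 31, - 14, - 2 , 4/7,69/11, 18, 28,56.83,  64,77,86, 87, 95] 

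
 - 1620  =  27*( - 60 ) 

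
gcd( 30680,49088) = 6136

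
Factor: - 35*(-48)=2^4*3^1* 5^1*7^1 = 1680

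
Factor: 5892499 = 709^1 * 8311^1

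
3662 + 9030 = 12692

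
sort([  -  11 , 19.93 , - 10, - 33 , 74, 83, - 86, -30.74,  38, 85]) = [  -  86, - 33, - 30.74 , - 11 , - 10, 19.93,38 , 74 , 83 , 85] 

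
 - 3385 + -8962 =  - 12347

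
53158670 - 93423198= - 40264528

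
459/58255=459/58255 = 0.01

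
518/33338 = 259/16669 =0.02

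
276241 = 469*589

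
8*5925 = 47400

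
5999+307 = 6306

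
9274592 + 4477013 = 13751605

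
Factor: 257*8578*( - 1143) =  - 2519796078 = - 2^1*3^2*127^1 * 257^1 * 4289^1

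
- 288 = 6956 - 7244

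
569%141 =5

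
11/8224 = 11/8224  =  0.00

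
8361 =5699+2662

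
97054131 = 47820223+49233908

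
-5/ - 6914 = 5/6914 = 0.00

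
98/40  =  49/20 =2.45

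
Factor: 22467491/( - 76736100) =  - 2^(  -  2)*3^( - 1 )*5^(-2 )*7^(-1 )*211^1*233^1 * 457^1*36541^(-1)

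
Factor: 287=7^1*41^1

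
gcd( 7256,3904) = 8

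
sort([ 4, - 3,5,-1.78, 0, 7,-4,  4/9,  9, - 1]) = [ - 4, - 3,-1.78, - 1 , 0, 4/9, 4,5, 7, 9]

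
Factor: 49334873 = 7^1*7047839^1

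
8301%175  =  76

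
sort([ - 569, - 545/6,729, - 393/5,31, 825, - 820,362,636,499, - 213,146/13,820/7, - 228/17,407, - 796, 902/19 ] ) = [ - 820, - 796,-569,  -  213, - 545/6,-393/5, - 228/17,146/13,31,902/19, 820/7,362,407,499,636,  729,825] 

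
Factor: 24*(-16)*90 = -2^8 * 3^3*5^1 = - 34560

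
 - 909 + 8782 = 7873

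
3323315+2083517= 5406832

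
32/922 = 16/461 = 0.03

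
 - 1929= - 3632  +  1703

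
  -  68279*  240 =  - 16386960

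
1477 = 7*211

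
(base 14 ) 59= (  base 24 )37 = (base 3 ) 2221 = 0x4f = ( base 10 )79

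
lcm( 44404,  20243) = 1376524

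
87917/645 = 136 + 197/645=136.31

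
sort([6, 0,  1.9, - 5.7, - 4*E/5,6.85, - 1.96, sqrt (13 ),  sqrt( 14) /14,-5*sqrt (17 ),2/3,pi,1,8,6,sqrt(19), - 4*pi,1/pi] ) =[- 5 * sqrt( 17 ), - 4 * pi , - 5.7 , - 4 * E/5, - 1.96, 0, sqrt(14) /14 , 1/pi , 2/3, 1,1.9,pi, sqrt( 13),sqrt( 19),6,6,6.85, 8] 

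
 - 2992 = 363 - 3355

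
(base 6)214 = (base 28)2Q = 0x52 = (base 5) 312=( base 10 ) 82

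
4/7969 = 4/7969 = 0.00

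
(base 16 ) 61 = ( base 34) 2T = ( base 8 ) 141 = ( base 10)97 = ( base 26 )3j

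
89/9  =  9 + 8/9 = 9.89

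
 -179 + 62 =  - 117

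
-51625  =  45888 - 97513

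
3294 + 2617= 5911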